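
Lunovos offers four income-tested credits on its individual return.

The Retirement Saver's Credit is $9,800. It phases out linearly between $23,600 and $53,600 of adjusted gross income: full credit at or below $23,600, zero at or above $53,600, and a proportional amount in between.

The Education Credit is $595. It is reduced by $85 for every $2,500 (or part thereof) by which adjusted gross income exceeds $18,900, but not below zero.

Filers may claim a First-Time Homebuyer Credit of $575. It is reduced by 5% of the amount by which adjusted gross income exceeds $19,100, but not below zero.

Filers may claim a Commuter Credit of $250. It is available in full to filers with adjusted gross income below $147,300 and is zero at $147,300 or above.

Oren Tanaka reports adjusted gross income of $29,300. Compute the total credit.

$8,423

Retirement Saver's Credit: $29,300 is $5,700 into a $30,000 phase-out range, leaving 24,300/30,000 of the credit: $9,800 × 24,300/30,000 = $7,938.
Education Credit: income exceeds $18,900 by $10,400, which is 5 full-or-partial $2,500 increments; reduction = 5 × $85 = $425, leaving $170.
First-Time Homebuyer Credit: 5% of the $10,200 excess over $19,100 is $510; credit = $575 − $510 = $65.
Commuter Credit: $29,300 is below the $147,300 cutoff, so the full $250 applies.
Total: $7,938 + $170 + $65 + $250 = $8,423.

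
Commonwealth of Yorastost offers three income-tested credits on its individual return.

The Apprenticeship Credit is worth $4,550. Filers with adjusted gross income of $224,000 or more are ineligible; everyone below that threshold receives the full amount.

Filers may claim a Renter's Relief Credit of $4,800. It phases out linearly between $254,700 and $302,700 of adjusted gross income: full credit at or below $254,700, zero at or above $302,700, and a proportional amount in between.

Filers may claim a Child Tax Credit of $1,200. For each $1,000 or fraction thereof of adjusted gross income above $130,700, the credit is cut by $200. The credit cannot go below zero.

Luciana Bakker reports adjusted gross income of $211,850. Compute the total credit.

$9,350

Apprenticeship Credit: $211,850 is below the $224,000 cutoff, so the full $4,550 applies.
Renter's Relief Credit: $211,850 is at or below the $254,700 threshold, so the full $4,800 applies.
Child Tax Credit: income exceeds $130,700 by $81,150 → 82 increments × $200 = $16,400 ≥ base, so the credit is $0.
Total: $4,550 + $4,800 + $0 = $9,350.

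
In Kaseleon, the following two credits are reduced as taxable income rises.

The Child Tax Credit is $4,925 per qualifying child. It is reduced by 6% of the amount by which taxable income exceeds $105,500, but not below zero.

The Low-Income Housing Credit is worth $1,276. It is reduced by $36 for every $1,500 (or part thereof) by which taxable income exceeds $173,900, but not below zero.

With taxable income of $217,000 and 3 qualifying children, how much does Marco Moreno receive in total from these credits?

$8,317

Child Tax Credit: base = 3 × $4,925 = $14,775. 6% of the $111,500 excess over $105,500 is $6,690; credit = $14,775 − $6,690 = $8,085.
Low-Income Housing Credit: income exceeds $173,900 by $43,100, which is 29 full-or-partial $1,500 increments; reduction = 29 × $36 = $1,044, leaving $232.
Total: $8,085 + $232 = $8,317.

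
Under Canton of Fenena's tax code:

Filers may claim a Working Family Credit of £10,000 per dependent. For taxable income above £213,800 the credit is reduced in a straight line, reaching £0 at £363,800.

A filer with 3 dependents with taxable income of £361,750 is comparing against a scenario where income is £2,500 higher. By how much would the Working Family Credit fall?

£410

At £361,750 — base = 3 × £10,000 = £30,000. £361,750 is £147,950 into a £150,000 phase-out range, leaving 2,050/150,000 of the credit: £30,000 × 2,050/150,000 = £410.
At £364,250 — base = 3 × £10,000 = £30,000. £364,250 is at or above £363,800, so the credit is £0.
Lost: £410 − £0 = £410.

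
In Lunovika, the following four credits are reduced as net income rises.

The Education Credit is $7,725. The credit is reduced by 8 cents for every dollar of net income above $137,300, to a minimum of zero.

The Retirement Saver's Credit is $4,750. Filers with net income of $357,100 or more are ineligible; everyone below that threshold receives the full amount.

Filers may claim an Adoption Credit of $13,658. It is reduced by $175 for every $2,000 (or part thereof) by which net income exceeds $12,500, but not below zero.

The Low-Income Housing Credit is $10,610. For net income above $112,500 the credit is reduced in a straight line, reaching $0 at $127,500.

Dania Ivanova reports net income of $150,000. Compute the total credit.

Education Credit: 8% of the $12,700 excess over $137,300 is $1,016; credit = $7,725 − $1,016 = $6,709.
Retirement Saver's Credit: $150,000 is below the $357,100 cutoff, so the full $4,750 applies.
Adoption Credit: income exceeds $12,500 by $137,500, which is 69 full-or-partial $2,000 increments; reduction = 69 × $175 = $12,075, leaving $1,583.
Low-Income Housing Credit: $150,000 is at or above $127,500, so the credit is $0.
Total: $6,709 + $4,750 + $1,583 + $0 = $13,042.

$13,042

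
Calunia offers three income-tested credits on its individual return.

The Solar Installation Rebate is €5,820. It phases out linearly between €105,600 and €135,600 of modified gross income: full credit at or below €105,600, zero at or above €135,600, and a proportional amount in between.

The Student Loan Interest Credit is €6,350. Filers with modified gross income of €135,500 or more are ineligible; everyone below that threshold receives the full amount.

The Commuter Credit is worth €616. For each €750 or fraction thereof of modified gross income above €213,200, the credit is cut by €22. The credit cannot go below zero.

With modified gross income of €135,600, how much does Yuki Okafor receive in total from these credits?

Solar Installation Rebate: €135,600 is at or above €135,600, so the credit is €0.
Student Loan Interest Credit: €135,600 meets or exceeds the €135,500 cutoff, so the credit is €0.
Commuter Credit: €135,600 is at or below the €213,200 threshold, so the full €616 applies.
Total: €0 + €0 + €616 = €616.

€616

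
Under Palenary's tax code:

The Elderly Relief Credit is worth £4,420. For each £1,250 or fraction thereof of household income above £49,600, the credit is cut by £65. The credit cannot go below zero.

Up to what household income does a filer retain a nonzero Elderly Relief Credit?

£133,350

After 67 increments the reduction is 67 × £65 = £4,355, leaving £65; one more increment wipes it out. Increment 67 ends at excess 67 × £1,250 = £83,750, so the highest qualifying income is £49,600 + £83,750 = £133,350.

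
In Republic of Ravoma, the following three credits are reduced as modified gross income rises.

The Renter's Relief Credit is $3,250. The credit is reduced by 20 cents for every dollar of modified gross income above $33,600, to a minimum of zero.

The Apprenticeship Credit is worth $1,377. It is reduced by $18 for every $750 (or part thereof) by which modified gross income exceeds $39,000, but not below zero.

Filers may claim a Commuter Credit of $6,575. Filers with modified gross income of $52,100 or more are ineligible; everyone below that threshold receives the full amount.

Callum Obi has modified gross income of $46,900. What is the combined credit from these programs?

$8,344

Renter's Relief Credit: 20% of the $13,300 excess over $33,600 is $2,660; credit = $3,250 − $2,660 = $590.
Apprenticeship Credit: income exceeds $39,000 by $7,900, which is 11 full-or-partial $750 increments; reduction = 11 × $18 = $198, leaving $1,179.
Commuter Credit: $46,900 is below the $52,100 cutoff, so the full $6,575 applies.
Total: $590 + $1,179 + $6,575 = $8,344.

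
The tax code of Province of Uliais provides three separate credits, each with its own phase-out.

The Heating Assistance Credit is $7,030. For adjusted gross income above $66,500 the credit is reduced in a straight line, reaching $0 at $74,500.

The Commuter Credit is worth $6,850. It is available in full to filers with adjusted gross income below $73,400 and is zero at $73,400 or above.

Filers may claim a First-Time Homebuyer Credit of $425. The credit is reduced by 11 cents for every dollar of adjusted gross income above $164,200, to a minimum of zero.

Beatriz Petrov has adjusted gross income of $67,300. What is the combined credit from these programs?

Heating Assistance Credit: $67,300 is $800 into a $8,000 phase-out range, leaving 7,200/8,000 of the credit: $7,030 × 7,200/8,000 = $6,327.
Commuter Credit: $67,300 is below the $73,400 cutoff, so the full $6,850 applies.
First-Time Homebuyer Credit: $67,300 is at or below the $164,200 threshold, so the full $425 applies.
Total: $6,327 + $6,850 + $425 = $13,602.

$13,602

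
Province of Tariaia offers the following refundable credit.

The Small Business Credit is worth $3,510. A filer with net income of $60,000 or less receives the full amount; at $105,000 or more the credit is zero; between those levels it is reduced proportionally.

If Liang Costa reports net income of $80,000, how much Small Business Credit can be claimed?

$1,950

Small Business Credit: $80,000 is $20,000 into a $45,000 phase-out range, leaving 25,000/45,000 of the credit: $3,510 × 25,000/45,000 = $1,950.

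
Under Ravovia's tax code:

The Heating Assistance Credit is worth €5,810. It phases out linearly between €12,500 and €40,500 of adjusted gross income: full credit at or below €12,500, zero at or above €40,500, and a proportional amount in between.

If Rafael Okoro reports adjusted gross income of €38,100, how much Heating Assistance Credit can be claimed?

€498

Heating Assistance Credit: €38,100 is €25,600 into a €28,000 phase-out range, leaving 2,400/28,000 of the credit: €5,810 × 2,400/28,000 = €498.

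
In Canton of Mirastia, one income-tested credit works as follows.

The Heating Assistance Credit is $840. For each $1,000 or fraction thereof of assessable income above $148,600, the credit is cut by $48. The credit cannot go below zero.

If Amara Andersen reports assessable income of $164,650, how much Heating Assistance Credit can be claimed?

Heating Assistance Credit: income exceeds $148,600 by $16,050, which is 17 full-or-partial $1,000 increments; reduction = 17 × $48 = $816, leaving $24.

$24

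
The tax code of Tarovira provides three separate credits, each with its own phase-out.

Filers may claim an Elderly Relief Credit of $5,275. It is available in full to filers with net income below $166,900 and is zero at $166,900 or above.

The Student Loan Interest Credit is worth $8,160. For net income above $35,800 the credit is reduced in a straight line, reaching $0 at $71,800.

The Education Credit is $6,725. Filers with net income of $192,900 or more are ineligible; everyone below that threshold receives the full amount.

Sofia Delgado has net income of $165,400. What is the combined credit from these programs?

Elderly Relief Credit: $165,400 is below the $166,900 cutoff, so the full $5,275 applies.
Student Loan Interest Credit: $165,400 is at or above $71,800, so the credit is $0.
Education Credit: $165,400 is below the $192,900 cutoff, so the full $6,725 applies.
Total: $5,275 + $0 + $6,725 = $12,000.

$12,000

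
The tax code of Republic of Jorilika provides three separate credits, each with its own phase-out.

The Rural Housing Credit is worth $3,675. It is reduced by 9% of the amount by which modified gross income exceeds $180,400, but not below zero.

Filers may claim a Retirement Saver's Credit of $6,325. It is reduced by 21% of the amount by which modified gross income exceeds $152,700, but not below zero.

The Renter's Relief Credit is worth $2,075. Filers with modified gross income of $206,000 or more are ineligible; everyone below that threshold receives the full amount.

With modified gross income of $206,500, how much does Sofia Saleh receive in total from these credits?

$1,326

Rural Housing Credit: 9% of the $26,100 excess over $180,400 is $2,349; credit = $3,675 − $2,349 = $1,326.
Retirement Saver's Credit: 21% of the $53,800 excess over $152,700 is $11,298 ≥ base, so the credit is $0.
Renter's Relief Credit: $206,500 meets or exceeds the $206,000 cutoff, so the credit is $0.
Total: $1,326 + $0 + $0 = $1,326.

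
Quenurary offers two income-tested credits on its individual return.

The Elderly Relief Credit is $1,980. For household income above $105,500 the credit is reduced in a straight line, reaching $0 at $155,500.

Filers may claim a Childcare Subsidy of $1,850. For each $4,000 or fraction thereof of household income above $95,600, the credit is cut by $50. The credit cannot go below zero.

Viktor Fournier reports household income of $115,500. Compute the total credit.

Elderly Relief Credit: $115,500 is $10,000 into a $50,000 phase-out range, leaving 40,000/50,000 of the credit: $1,980 × 40,000/50,000 = $1,584.
Childcare Subsidy: income exceeds $95,600 by $19,900, which is 5 full-or-partial $4,000 increments; reduction = 5 × $50 = $250, leaving $1,600.
Total: $1,584 + $1,600 = $3,184.

$3,184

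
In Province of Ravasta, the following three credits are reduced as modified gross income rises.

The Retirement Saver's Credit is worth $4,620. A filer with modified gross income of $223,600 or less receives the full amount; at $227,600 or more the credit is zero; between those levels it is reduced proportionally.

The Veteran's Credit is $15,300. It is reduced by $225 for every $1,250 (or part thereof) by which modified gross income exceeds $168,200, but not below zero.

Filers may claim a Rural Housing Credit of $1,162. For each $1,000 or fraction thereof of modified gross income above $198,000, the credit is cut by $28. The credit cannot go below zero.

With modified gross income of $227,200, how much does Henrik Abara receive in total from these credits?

$5,284

Retirement Saver's Credit: $227,200 is $3,600 into a $4,000 phase-out range, leaving 400/4,000 of the credit: $4,620 × 400/4,000 = $462.
Veteran's Credit: income exceeds $168,200 by $59,000, which is 48 full-or-partial $1,250 increments; reduction = 48 × $225 = $10,800, leaving $4,500.
Rural Housing Credit: income exceeds $198,000 by $29,200, which is 30 full-or-partial $1,000 increments; reduction = 30 × $28 = $840, leaving $322.
Total: $462 + $4,500 + $322 = $5,284.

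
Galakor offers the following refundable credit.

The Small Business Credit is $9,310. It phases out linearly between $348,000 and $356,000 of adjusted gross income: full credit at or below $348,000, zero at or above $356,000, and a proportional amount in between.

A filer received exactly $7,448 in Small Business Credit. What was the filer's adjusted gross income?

$7,448 is 7,448/9,310 of the full $9,310, so 1,862/9,310 of the $8,000 range has been used: income = $348,000 + $8,000 × 1,862/9,310 = $349,600.

$349,600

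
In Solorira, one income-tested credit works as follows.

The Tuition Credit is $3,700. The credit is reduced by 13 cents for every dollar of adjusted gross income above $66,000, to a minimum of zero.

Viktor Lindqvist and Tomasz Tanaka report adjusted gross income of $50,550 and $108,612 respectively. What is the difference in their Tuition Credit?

Viktor ($50,550): Tuition Credit: $50,550 is at or below the $66,000 threshold, so the full $3,700 applies.
Tomasz ($108,612): Tuition Credit: 13% of the $42,612 excess over $66,000 is $5,539.56 ≥ base, so the credit is $0.
Difference: |$3,700 − $0| = $3,700.

$3,700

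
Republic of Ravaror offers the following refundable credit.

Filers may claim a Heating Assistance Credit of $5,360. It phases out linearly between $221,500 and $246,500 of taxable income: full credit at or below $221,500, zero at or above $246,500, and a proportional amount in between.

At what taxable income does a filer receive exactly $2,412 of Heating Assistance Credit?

$2,412 is 2,412/5,360 of the full $5,360, so 2,948/5,360 of the $25,000 range has been used: income = $221,500 + $25,000 × 2,948/5,360 = $235,250.

$235,250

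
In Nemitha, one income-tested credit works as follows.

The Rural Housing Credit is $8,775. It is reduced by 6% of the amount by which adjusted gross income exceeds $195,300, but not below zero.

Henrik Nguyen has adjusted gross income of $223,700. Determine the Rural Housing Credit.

Rural Housing Credit: 6% of the $28,400 excess over $195,300 is $1,704; credit = $8,775 − $1,704 = $7,071.

$7,071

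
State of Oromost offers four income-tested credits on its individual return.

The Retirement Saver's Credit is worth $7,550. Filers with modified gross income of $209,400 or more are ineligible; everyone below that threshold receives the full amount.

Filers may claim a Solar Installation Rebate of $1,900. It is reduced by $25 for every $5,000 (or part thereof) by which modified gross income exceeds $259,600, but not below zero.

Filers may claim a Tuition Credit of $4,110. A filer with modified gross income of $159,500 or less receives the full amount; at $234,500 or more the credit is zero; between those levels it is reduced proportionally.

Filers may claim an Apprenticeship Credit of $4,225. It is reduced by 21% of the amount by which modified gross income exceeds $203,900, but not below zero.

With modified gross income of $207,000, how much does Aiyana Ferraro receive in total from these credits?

$14,531

Retirement Saver's Credit: $207,000 is below the $209,400 cutoff, so the full $7,550 applies.
Solar Installation Rebate: $207,000 is at or below the $259,600 threshold, so the full $1,900 applies.
Tuition Credit: $207,000 is $47,500 into a $75,000 phase-out range, leaving 27,500/75,000 of the credit: $4,110 × 27,500/75,000 = $1,507.
Apprenticeship Credit: 21% of the $3,100 excess over $203,900 is $651; credit = $4,225 − $651 = $3,574.
Total: $7,550 + $1,900 + $1,507 + $3,574 = $14,531.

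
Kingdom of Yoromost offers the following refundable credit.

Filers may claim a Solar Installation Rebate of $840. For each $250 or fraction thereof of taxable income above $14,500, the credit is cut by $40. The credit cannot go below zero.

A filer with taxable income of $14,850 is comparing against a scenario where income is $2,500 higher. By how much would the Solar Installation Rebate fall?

At $14,850 — income exceeds $14,500 by $350, which is 2 full-or-partial $250 increments; reduction = 2 × $40 = $80, leaving $760.
At $17,350 — income exceeds $14,500 by $2,850, which is 12 full-or-partial $250 increments; reduction = 12 × $40 = $480, leaving $360.
Lost: $760 − $360 = $400.

$400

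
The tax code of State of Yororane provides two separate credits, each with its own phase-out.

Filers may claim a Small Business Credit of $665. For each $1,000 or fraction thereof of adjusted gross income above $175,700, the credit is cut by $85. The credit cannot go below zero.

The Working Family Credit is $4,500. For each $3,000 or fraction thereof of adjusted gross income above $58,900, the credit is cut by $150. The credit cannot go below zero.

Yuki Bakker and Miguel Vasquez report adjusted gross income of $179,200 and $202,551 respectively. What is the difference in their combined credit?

$325

Yuki ($179,200): Small Business Credit: income exceeds $175,700 by $3,500, which is 4 full-or-partial $1,000 increments; reduction = 4 × $85 = $340, leaving $325. Working Family Credit: income exceeds $58,900 by $120,300 → 41 increments × $150 = $6,150 ≥ base, so the credit is $0. total $325 + $0 = $325
Miguel ($202,551): Small Business Credit: income exceeds $175,700 by $26,851 → 27 increments × $85 = $2,295 ≥ base, so the credit is $0. Working Family Credit: income exceeds $58,900 by $143,651 → 48 increments × $150 = $7,200 ≥ base, so the credit is $0. total $0 + $0 = $0
Difference: |$325 − $0| = $325.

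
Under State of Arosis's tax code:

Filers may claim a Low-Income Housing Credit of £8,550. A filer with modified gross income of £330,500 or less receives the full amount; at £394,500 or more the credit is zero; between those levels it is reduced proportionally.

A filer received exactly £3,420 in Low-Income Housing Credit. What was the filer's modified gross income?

£368,900

£3,420 is 3,420/8,550 of the full £8,550, so 5,130/8,550 of the £64,000 range has been used: income = £330,500 + £64,000 × 5,130/8,550 = £368,900.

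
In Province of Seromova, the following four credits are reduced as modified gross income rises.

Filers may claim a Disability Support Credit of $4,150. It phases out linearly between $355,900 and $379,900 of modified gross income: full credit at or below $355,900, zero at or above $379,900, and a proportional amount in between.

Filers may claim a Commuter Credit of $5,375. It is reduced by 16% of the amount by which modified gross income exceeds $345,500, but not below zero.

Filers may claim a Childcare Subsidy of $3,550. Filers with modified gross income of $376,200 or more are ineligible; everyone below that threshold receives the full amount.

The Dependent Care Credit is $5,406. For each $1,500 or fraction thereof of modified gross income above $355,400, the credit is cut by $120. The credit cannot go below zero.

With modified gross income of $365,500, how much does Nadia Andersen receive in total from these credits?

Disability Support Credit: $365,500 is $9,600 into a $24,000 phase-out range, leaving 14,400/24,000 of the credit: $4,150 × 14,400/24,000 = $2,490.
Commuter Credit: 16% of the $20,000 excess over $345,500 is $3,200; credit = $5,375 − $3,200 = $2,175.
Childcare Subsidy: $365,500 is below the $376,200 cutoff, so the full $3,550 applies.
Dependent Care Credit: income exceeds $355,400 by $10,100, which is 7 full-or-partial $1,500 increments; reduction = 7 × $120 = $840, leaving $4,566.
Total: $2,490 + $2,175 + $3,550 + $4,566 = $12,781.

$12,781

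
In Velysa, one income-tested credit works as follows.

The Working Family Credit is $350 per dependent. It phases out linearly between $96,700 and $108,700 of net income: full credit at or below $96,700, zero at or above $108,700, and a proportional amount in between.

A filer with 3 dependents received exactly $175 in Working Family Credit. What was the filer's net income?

$106,700

Full credit = 3 × $350 = $1,050.
$175 is 175/1,050 of the full $1,050, so 875/1,050 of the $12,000 range has been used: income = $96,700 + $12,000 × 875/1,050 = $106,700.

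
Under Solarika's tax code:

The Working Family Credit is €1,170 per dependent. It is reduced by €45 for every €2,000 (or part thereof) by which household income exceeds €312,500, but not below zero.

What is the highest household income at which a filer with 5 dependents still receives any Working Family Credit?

€570,500

Full credit = 5 × €1,170 = €5,850.
After 129 increments the reduction is 129 × €45 = €5,805, leaving €45; one more increment wipes it out. Increment 129 ends at excess 129 × €2,000 = €258,000, so the highest qualifying income is €312,500 + €258,000 = €570,500.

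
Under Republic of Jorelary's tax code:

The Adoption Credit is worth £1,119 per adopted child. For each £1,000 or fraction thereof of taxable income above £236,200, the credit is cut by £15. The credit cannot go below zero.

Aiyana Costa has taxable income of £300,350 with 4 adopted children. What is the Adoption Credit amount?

Adoption Credit: base = 4 × £1,119 = £4,476. income exceeds £236,200 by £64,150, which is 65 full-or-partial £1,000 increments; reduction = 65 × £15 = £975, leaving £3,501.

£3,501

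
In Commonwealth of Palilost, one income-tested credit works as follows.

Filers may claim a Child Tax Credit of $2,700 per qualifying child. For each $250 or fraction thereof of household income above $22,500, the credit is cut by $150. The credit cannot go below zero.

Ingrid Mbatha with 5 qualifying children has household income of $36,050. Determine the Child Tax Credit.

Child Tax Credit: base = 5 × $2,700 = $13,500. income exceeds $22,500 by $13,550, which is 55 full-or-partial $250 increments; reduction = 55 × $150 = $8,250, leaving $5,250.

$5,250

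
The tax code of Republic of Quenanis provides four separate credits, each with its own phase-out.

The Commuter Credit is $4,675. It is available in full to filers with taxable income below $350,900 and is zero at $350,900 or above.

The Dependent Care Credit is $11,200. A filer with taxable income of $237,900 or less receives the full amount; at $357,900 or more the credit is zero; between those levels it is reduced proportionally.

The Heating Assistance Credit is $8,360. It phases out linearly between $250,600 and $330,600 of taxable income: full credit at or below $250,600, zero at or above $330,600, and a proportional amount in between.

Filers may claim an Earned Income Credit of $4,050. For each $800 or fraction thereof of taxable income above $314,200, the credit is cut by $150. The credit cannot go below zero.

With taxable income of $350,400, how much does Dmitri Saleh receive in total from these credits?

$5,375

Commuter Credit: $350,400 is below the $350,900 cutoff, so the full $4,675 applies.
Dependent Care Credit: $350,400 is $112,500 into a $120,000 phase-out range, leaving 7,500/120,000 of the credit: $11,200 × 7,500/120,000 = $700.
Heating Assistance Credit: $350,400 is at or above $330,600, so the credit is $0.
Earned Income Credit: income exceeds $314,200 by $36,200 → 46 increments × $150 = $6,900 ≥ base, so the credit is $0.
Total: $4,675 + $700 + $0 + $0 = $5,375.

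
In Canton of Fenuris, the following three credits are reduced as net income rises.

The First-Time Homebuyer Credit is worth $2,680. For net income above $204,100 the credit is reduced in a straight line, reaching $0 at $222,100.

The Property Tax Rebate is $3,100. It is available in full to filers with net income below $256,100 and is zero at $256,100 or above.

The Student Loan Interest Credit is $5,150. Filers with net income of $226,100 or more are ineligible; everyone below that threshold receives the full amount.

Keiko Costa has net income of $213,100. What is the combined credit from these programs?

First-Time Homebuyer Credit: $213,100 is $9,000 into a $18,000 phase-out range, leaving 9,000/18,000 of the credit: $2,680 × 9,000/18,000 = $1,340.
Property Tax Rebate: $213,100 is below the $256,100 cutoff, so the full $3,100 applies.
Student Loan Interest Credit: $213,100 is below the $226,100 cutoff, so the full $5,150 applies.
Total: $1,340 + $3,100 + $5,150 = $9,590.

$9,590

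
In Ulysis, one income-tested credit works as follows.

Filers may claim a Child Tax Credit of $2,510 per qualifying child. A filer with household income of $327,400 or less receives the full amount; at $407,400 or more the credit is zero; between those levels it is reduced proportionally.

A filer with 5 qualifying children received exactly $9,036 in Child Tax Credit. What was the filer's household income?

$349,800

Full credit = 5 × $2,510 = $12,550.
$9,036 is 9,036/12,550 of the full $12,550, so 3,514/12,550 of the $80,000 range has been used: income = $327,400 + $80,000 × 3,514/12,550 = $349,800.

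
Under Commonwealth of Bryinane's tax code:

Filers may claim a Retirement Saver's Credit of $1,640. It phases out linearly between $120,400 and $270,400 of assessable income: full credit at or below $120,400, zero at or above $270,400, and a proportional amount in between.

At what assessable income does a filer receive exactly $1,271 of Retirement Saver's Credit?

$1,271 is 1,271/1,640 of the full $1,640, so 369/1,640 of the $150,000 range has been used: income = $120,400 + $150,000 × 369/1,640 = $154,150.

$154,150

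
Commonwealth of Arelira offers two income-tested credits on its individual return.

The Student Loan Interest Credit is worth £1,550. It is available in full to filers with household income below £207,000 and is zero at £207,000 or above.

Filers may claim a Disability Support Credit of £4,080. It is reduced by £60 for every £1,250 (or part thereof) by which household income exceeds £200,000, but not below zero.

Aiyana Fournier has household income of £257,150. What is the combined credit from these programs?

Student Loan Interest Credit: £257,150 meets or exceeds the £207,000 cutoff, so the credit is £0.
Disability Support Credit: income exceeds £200,000 by £57,150, which is 46 full-or-partial £1,250 increments; reduction = 46 × £60 = £2,760, leaving £1,320.
Total: £0 + £1,320 = £1,320.

£1,320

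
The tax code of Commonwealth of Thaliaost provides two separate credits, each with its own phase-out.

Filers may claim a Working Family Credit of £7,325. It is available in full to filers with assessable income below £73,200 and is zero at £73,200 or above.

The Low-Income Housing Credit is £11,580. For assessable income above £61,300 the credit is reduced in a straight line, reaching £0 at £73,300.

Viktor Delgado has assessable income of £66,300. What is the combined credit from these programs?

£14,080

Working Family Credit: £66,300 is below the £73,200 cutoff, so the full £7,325 applies.
Low-Income Housing Credit: £66,300 is £5,000 into a £12,000 phase-out range, leaving 7,000/12,000 of the credit: £11,580 × 7,000/12,000 = £6,755.
Total: £7,325 + £6,755 = £14,080.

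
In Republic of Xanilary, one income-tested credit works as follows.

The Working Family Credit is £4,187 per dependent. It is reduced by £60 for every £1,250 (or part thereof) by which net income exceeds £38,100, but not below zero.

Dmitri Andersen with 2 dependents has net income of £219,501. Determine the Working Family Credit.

£0

Working Family Credit: base = 2 × £4,187 = £8,374. income exceeds £38,100 by £181,401 → 146 increments × £60 = £8,760 ≥ base, so the credit is £0.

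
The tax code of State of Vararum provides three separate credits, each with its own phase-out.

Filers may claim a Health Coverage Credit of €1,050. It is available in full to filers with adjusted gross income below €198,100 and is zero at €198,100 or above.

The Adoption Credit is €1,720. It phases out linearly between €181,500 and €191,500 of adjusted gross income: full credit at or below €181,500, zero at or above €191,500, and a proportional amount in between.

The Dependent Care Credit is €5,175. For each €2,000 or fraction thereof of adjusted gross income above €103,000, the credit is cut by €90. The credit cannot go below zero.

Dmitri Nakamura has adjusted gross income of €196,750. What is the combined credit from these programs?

€1,995

Health Coverage Credit: €196,750 is below the €198,100 cutoff, so the full €1,050 applies.
Adoption Credit: €196,750 is at or above €191,500, so the credit is €0.
Dependent Care Credit: income exceeds €103,000 by €93,750, which is 47 full-or-partial €2,000 increments; reduction = 47 × €90 = €4,230, leaving €945.
Total: €1,050 + €0 + €945 = €1,995.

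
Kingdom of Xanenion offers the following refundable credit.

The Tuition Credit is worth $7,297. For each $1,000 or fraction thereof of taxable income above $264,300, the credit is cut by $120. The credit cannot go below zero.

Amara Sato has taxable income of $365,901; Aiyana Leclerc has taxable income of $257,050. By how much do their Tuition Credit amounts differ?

$7,297

Amara ($365,901): Tuition Credit: income exceeds $264,300 by $101,601 → 102 increments × $120 = $12,240 ≥ base, so the credit is $0.
Aiyana ($257,050): Tuition Credit: $257,050 is at or below the $264,300 threshold, so the full $7,297 applies.
Difference: |$0 − $7,297| = $7,297.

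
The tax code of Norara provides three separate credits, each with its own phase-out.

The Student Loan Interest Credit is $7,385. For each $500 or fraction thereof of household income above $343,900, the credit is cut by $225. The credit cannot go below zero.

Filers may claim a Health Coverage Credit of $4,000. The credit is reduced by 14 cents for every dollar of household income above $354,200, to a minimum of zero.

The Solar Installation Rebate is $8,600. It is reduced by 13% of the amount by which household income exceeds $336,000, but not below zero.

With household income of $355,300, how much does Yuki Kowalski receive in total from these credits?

Student Loan Interest Credit: income exceeds $343,900 by $11,400, which is 23 full-or-partial $500 increments; reduction = 23 × $225 = $5,175, leaving $2,210.
Health Coverage Credit: 14% of the $1,100 excess over $354,200 is $154; credit = $4,000 − $154 = $3,846.
Solar Installation Rebate: 13% of the $19,300 excess over $336,000 is $2,509; credit = $8,600 − $2,509 = $6,091.
Total: $2,210 + $3,846 + $6,091 = $12,147.

$12,147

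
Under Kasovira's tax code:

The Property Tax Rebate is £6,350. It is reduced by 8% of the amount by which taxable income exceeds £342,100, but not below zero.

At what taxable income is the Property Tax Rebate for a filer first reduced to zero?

The credit falls by 8% of each pound above £342,100, so it reaches zero when the excess is £6,350 / 8% = £79,375: income = £342,100 + £79,375 = £421,475.

£421,475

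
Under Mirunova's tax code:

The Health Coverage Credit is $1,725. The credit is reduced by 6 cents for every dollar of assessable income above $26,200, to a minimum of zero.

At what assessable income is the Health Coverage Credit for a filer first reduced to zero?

$54,950

The credit falls by 6% of each dollar above $26,200, so it reaches zero when the excess is $1,725 / 6% = $28,750: income = $26,200 + $28,750 = $54,950.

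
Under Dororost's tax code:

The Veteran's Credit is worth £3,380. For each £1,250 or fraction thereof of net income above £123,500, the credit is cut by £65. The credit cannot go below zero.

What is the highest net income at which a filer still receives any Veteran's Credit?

£187,250

After 51 increments the reduction is 51 × £65 = £3,315, leaving £65; one more increment wipes it out. Increment 51 ends at excess 51 × £1,250 = £63,750, so the highest qualifying income is £123,500 + £63,750 = £187,250.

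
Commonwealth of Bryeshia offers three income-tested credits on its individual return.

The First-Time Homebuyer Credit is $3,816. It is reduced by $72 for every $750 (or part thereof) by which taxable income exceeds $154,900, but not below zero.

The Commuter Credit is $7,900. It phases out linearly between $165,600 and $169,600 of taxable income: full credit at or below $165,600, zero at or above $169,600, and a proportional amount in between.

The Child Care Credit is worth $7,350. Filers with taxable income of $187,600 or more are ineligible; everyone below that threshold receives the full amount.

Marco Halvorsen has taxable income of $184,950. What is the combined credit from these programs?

$8,214

First-Time Homebuyer Credit: income exceeds $154,900 by $30,050, which is 41 full-or-partial $750 increments; reduction = 41 × $72 = $2,952, leaving $864.
Commuter Credit: $184,950 is at or above $169,600, so the credit is $0.
Child Care Credit: $184,950 is below the $187,600 cutoff, so the full $7,350 applies.
Total: $864 + $0 + $7,350 = $8,214.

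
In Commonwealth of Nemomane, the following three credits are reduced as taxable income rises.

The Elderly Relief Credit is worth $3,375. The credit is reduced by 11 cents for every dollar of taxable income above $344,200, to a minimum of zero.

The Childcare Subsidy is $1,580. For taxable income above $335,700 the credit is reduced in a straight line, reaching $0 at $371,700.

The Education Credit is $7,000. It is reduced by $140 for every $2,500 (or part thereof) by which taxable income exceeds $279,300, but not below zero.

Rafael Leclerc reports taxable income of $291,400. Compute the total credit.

$11,255

Elderly Relief Credit: $291,400 is at or below the $344,200 threshold, so the full $3,375 applies.
Childcare Subsidy: $291,400 is at or below the $335,700 threshold, so the full $1,580 applies.
Education Credit: income exceeds $279,300 by $12,100, which is 5 full-or-partial $2,500 increments; reduction = 5 × $140 = $700, leaving $6,300.
Total: $3,375 + $1,580 + $6,300 = $11,255.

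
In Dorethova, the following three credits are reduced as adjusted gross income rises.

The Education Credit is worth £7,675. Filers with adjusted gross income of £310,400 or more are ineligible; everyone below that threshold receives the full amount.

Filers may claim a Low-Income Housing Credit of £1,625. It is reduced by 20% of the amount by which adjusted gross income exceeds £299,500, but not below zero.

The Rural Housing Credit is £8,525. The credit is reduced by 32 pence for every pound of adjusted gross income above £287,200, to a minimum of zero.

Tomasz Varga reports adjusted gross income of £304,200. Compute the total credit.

Education Credit: £304,200 is below the £310,400 cutoff, so the full £7,675 applies.
Low-Income Housing Credit: 20% of the £4,700 excess over £299,500 is £940; credit = £1,625 − £940 = £685.
Rural Housing Credit: 32% of the £17,000 excess over £287,200 is £5,440; credit = £8,525 − £5,440 = £3,085.
Total: £7,675 + £685 + £3,085 = £11,445.

£11,445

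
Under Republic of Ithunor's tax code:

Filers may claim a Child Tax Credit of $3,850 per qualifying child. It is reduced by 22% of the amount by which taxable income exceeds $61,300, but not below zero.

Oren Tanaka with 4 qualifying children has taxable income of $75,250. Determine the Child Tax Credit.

$12,331

Child Tax Credit: base = 4 × $3,850 = $15,400. 22% of the $13,950 excess over $61,300 is $3,069; credit = $15,400 − $3,069 = $12,331.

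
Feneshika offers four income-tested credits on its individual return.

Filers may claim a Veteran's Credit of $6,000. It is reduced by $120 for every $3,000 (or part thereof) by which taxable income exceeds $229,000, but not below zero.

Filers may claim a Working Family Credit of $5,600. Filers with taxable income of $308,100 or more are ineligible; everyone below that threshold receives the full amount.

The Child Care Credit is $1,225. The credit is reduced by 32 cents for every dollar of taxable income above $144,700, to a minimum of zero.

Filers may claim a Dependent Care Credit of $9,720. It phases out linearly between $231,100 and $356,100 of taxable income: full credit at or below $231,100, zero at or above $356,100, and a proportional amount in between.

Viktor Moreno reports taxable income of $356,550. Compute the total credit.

Veteran's Credit: income exceeds $229,000 by $127,550, which is 43 full-or-partial $3,000 increments; reduction = 43 × $120 = $5,160, leaving $840.
Working Family Credit: $356,550 meets or exceeds the $308,100 cutoff, so the credit is $0.
Child Care Credit: 32% of the $211,850 excess over $144,700 is $67,792 ≥ base, so the credit is $0.
Dependent Care Credit: $356,550 is at or above $356,100, so the credit is $0.
Total: $840 + $0 + $0 + $0 = $840.

$840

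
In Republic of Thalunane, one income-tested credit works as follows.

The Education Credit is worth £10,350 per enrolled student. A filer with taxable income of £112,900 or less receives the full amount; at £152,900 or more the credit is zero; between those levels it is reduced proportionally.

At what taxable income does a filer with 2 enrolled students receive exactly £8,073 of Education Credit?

Full credit = 2 × £10,350 = £20,700.
£8,073 is 8,073/20,700 of the full £20,700, so 12,627/20,700 of the £40,000 range has been used: income = £112,900 + £40,000 × 12,627/20,700 = £137,300.

£137,300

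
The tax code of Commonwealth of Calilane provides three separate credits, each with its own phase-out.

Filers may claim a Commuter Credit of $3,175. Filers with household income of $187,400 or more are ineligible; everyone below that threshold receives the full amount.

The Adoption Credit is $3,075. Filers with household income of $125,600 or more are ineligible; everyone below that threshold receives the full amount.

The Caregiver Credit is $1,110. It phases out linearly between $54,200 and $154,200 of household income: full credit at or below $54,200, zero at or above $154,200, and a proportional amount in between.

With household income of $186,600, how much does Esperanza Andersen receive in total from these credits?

$3,175

Commuter Credit: $186,600 is below the $187,400 cutoff, so the full $3,175 applies.
Adoption Credit: $186,600 meets or exceeds the $125,600 cutoff, so the credit is $0.
Caregiver Credit: $186,600 is at or above $154,200, so the credit is $0.
Total: $3,175 + $0 + $0 = $3,175.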